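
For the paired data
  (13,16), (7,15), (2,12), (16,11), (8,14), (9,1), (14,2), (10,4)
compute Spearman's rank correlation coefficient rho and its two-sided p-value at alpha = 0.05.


Step 1: Rank x and y separately (midranks; no ties here).
rank(x): 13->6, 7->2, 2->1, 16->8, 8->3, 9->4, 14->7, 10->5
rank(y): 16->8, 15->7, 12->5, 11->4, 14->6, 1->1, 2->2, 4->3
Step 2: d_i = R_x(i) - R_y(i); compute d_i^2.
  (6-8)^2=4, (2-7)^2=25, (1-5)^2=16, (8-4)^2=16, (3-6)^2=9, (4-1)^2=9, (7-2)^2=25, (5-3)^2=4
sum(d^2) = 108.
Step 3: rho = 1 - 6*108 / (8*(8^2 - 1)) = 1 - 648/504 = -0.285714.
Step 4: Under H0, t = rho * sqrt((n-2)/(1-rho^2)) = -0.7303 ~ t(6).
Step 5: Two-sided p-value from the t-distribution with 6 df = 0.492726.
Step 6: alpha = 0.05. fail to reject H0.

rho = -0.2857, p = 0.492726, fail to reject H0 at alpha = 0.05.


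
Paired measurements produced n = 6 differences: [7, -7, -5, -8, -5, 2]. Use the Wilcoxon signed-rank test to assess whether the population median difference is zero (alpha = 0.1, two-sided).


Step 1: Drop any zero differences (none here) and take |d_i|.
|d| = [7, 7, 5, 8, 5, 2]
Step 2: Midrank |d_i| (ties get averaged ranks).
ranks: |7|->4.5, |7|->4.5, |5|->2.5, |8|->6, |5|->2.5, |2|->1
Step 3: Attach original signs; sum ranks with positive sign and with negative sign.
W+ = 4.5 + 1 = 5.5
W- = 4.5 + 2.5 + 6 + 2.5 = 15.5
(Check: W+ + W- = 21 should equal n(n+1)/2 = 21.)
Step 4: Test statistic W = min(W+, W-) = 5.5.
Step 5: Ties in |d|, so use the tie-corrected normal approximation.
        E[W] = n(n+1)/4 = 6*7/4 = 10.5.
        Tie groups: |d|=5 (t=2), |d|=7 (t=2); sum(t^3 - t) = 12.
        Var[W] = n(n+1)(2n+1)/24 - sum(t^3-t)/48 = 546/24 - 12/48 = 22.5.
        z = (W - E[W]) / sqrt(Var[W]) = (5.5 - 10.5) / 4.7434 = -1.0541.
        Two-sided p = 2*Phi(z) = 0.291841.
Step 6: alpha = 0.1. fail to reject H0.

W+ = 5.5, W- = 15.5, W = min = 5.5, p = 0.291841, fail to reject H0.


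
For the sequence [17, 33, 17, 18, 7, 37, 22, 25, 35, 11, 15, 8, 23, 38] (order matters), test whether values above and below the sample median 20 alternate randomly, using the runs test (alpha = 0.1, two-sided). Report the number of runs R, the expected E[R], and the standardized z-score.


Step 1: Compute median = 20; label A = above, B = below.
Labels in order: BABBBAAAABBBAA  (n_A = 7, n_B = 7)
Step 2: Count runs R = 6.
Step 3: Under H0 (random ordering), E[R] = 2*n_A*n_B/(n_A+n_B) + 1 = 2*7*7/14 + 1 = 8.0000.
        Var[R] = 2*n_A*n_B*(2*n_A*n_B - n_A - n_B) / ((n_A+n_B)^2 * (n_A+n_B-1)) = 8232/2548 = 3.2308.
        SD[R] = 1.7974.
Step 4: Continuity-corrected z = (R + 0.5 - E[R]) / SD[R] = (6 + 0.5 - 8.0000) / 1.7974 = -0.8345.
Step 5: Two-sided p-value via normal approximation = 2*(1 - Phi(|z|)) = 0.403986.
Step 6: alpha = 0.1. fail to reject H0.

R = 6, z = -0.8345, p = 0.403986, fail to reject H0.


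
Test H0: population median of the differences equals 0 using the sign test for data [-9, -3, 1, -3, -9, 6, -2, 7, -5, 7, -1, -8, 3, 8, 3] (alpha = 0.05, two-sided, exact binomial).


Step 1: Discard zero differences. Original n = 15; n_eff = number of nonzero differences = 15.
Nonzero differences (with sign): -9, -3, +1, -3, -9, +6, -2, +7, -5, +7, -1, -8, +3, +8, +3
Step 2: Count signs: positive = 7, negative = 8.
Step 3: Under H0: P(positive) = 0.5, so the number of positives S ~ Bin(15, 0.5).
Step 4: Two-sided exact p-value = sum of Bin(15,0.5) probabilities at or below the observed probability = 1.000000.
Step 5: alpha = 0.05. fail to reject H0.

n_eff = 15, pos = 7, neg = 8, p = 1.000000, fail to reject H0.


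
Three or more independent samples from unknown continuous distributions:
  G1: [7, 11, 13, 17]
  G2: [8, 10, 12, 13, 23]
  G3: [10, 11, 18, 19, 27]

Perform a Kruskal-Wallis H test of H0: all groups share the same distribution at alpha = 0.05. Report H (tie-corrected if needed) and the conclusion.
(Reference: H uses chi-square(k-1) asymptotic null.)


Step 1: Combine all N = 14 observations and assign midranks.
sorted (value, group, rank): (7,G1,1), (8,G2,2), (10,G2,3.5), (10,G3,3.5), (11,G1,5.5), (11,G3,5.5), (12,G2,7), (13,G1,8.5), (13,G2,8.5), (17,G1,10), (18,G3,11), (19,G3,12), (23,G2,13), (27,G3,14)
Step 2: Sum ranks within each group.
R_1 = 25 (n_1 = 4)
R_2 = 34 (n_2 = 5)
R_3 = 46 (n_3 = 5)
Step 3: H = 12/(N(N+1)) * sum(R_i^2/n_i) - 3(N+1)
     = 12/(14*15) * (25^2/4 + 34^2/5 + 46^2/5) - 3*15
     = 0.057143 * 810.65 - 45
     = 1.322857.
Step 4: Ties present; correction factor C = 1 - 18/(14^3 - 14) = 0.993407. Corrected H = 1.322857 / 0.993407 = 1.331637.
Step 5: Under H0, H ~ chi^2(2); p-value = 0.513853.
Step 6: alpha = 0.05. fail to reject H0.

H = 1.3316, df = 2, p = 0.513853, fail to reject H0.


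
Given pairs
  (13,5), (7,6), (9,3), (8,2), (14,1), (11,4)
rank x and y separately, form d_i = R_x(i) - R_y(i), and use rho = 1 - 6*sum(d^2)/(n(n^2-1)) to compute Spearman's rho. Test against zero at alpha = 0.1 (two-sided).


Step 1: Rank x and y separately (midranks; no ties here).
rank(x): 13->5, 7->1, 9->3, 8->2, 14->6, 11->4
rank(y): 5->5, 6->6, 3->3, 2->2, 1->1, 4->4
Step 2: d_i = R_x(i) - R_y(i); compute d_i^2.
  (5-5)^2=0, (1-6)^2=25, (3-3)^2=0, (2-2)^2=0, (6-1)^2=25, (4-4)^2=0
sum(d^2) = 50.
Step 3: rho = 1 - 6*50 / (6*(6^2 - 1)) = 1 - 300/210 = -0.428571.
Step 4: Under H0, t = rho * sqrt((n-2)/(1-rho^2)) = -0.9487 ~ t(4).
Step 5: Two-sided p-value from the t-distribution with 4 df = 0.396501.
Step 6: alpha = 0.1. fail to reject H0.

rho = -0.4286, p = 0.396501, fail to reject H0 at alpha = 0.1.


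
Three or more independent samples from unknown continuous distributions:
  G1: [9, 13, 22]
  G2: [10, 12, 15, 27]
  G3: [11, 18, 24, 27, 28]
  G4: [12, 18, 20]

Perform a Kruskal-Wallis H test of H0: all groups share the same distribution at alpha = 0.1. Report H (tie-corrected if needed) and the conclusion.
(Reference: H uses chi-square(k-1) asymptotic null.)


Step 1: Combine all N = 15 observations and assign midranks.
sorted (value, group, rank): (9,G1,1), (10,G2,2), (11,G3,3), (12,G2,4.5), (12,G4,4.5), (13,G1,6), (15,G2,7), (18,G3,8.5), (18,G4,8.5), (20,G4,10), (22,G1,11), (24,G3,12), (27,G2,13.5), (27,G3,13.5), (28,G3,15)
Step 2: Sum ranks within each group.
R_1 = 18 (n_1 = 3)
R_2 = 27 (n_2 = 4)
R_3 = 52 (n_3 = 5)
R_4 = 23 (n_4 = 3)
Step 3: H = 12/(N(N+1)) * sum(R_i^2/n_i) - 3(N+1)
     = 12/(15*16) * (18^2/3 + 27^2/4 + 52^2/5 + 23^2/3) - 3*16
     = 0.050000 * 1007.38 - 48
     = 2.369167.
Step 4: Ties present; correction factor C = 1 - 18/(15^3 - 15) = 0.994643. Corrected H = 2.369167 / 0.994643 = 2.381927.
Step 5: Under H0, H ~ chi^2(3); p-value = 0.497008.
Step 6: alpha = 0.1. fail to reject H0.

H = 2.3819, df = 3, p = 0.497008, fail to reject H0.


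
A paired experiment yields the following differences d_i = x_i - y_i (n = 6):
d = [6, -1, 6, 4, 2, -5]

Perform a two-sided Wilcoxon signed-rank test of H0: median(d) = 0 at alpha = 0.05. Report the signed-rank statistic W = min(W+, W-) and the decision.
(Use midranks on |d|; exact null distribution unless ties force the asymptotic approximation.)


Step 1: Drop any zero differences (none here) and take |d_i|.
|d| = [6, 1, 6, 4, 2, 5]
Step 2: Midrank |d_i| (ties get averaged ranks).
ranks: |6|->5.5, |1|->1, |6|->5.5, |4|->3, |2|->2, |5|->4
Step 3: Attach original signs; sum ranks with positive sign and with negative sign.
W+ = 5.5 + 5.5 + 3 + 2 = 16
W- = 1 + 4 = 5
(Check: W+ + W- = 21 should equal n(n+1)/2 = 21.)
Step 4: Test statistic W = min(W+, W-) = 5.
Step 5: Ties in |d|, so use the tie-corrected normal approximation.
        E[W] = n(n+1)/4 = 6*7/4 = 10.5.
        Tie groups: |d|=6 (t=2); sum(t^3 - t) = 6.
        Var[W] = n(n+1)(2n+1)/24 - sum(t^3-t)/48 = 546/24 - 6/48 = 22.625.
        z = (W - E[W]) / sqrt(Var[W]) = (5 - 10.5) / 4.7566 = -1.1563.
        Two-sided p = 2*Phi(z) = 0.247561.
Step 6: alpha = 0.05. fail to reject H0.

W+ = 16, W- = 5, W = min = 5, p = 0.247561, fail to reject H0.


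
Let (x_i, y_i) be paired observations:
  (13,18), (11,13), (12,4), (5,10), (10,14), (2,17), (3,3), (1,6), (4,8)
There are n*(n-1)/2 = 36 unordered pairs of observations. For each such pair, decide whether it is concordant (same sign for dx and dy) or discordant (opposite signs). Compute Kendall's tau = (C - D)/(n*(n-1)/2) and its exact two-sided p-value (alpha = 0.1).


Step 1: Enumerate the 36 unordered pairs (i,j) with i<j and classify each by sign(x_j-x_i) * sign(y_j-y_i).
  (1,2):dx=-2,dy=-5->C; (1,3):dx=-1,dy=-14->C; (1,4):dx=-8,dy=-8->C; (1,5):dx=-3,dy=-4->C
  (1,6):dx=-11,dy=-1->C; (1,7):dx=-10,dy=-15->C; (1,8):dx=-12,dy=-12->C; (1,9):dx=-9,dy=-10->C
  (2,3):dx=+1,dy=-9->D; (2,4):dx=-6,dy=-3->C; (2,5):dx=-1,dy=+1->D; (2,6):dx=-9,dy=+4->D
  (2,7):dx=-8,dy=-10->C; (2,8):dx=-10,dy=-7->C; (2,9):dx=-7,dy=-5->C; (3,4):dx=-7,dy=+6->D
  (3,5):dx=-2,dy=+10->D; (3,6):dx=-10,dy=+13->D; (3,7):dx=-9,dy=-1->C; (3,8):dx=-11,dy=+2->D
  (3,9):dx=-8,dy=+4->D; (4,5):dx=+5,dy=+4->C; (4,6):dx=-3,dy=+7->D; (4,7):dx=-2,dy=-7->C
  (4,8):dx=-4,dy=-4->C; (4,9):dx=-1,dy=-2->C; (5,6):dx=-8,dy=+3->D; (5,7):dx=-7,dy=-11->C
  (5,8):dx=-9,dy=-8->C; (5,9):dx=-6,dy=-6->C; (6,7):dx=+1,dy=-14->D; (6,8):dx=-1,dy=-11->C
  (6,9):dx=+2,dy=-9->D; (7,8):dx=-2,dy=+3->D; (7,9):dx=+1,dy=+5->C; (8,9):dx=+3,dy=+2->C
Step 2: C = 23, D = 13, total pairs = 36.
Step 3: tau = (C - D)/(n(n-1)/2) = (23 - 13)/36 = 0.277778.
Step 4: Exact two-sided p-value (enumerate n! = 362880 permutations of y under H0): p = 0.358488.
Step 5: alpha = 0.1. fail to reject H0.

tau_b = 0.2778 (C=23, D=13), p = 0.358488, fail to reject H0.


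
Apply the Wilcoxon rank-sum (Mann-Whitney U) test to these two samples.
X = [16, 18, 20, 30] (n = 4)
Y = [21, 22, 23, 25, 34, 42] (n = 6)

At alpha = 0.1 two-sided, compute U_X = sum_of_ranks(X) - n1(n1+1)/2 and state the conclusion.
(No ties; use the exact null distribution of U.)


Step 1: Combine and sort all 10 observations; assign midranks.
sorted (value, group): (16,X), (18,X), (20,X), (21,Y), (22,Y), (23,Y), (25,Y), (30,X), (34,Y), (42,Y)
ranks: 16->1, 18->2, 20->3, 21->4, 22->5, 23->6, 25->7, 30->8, 34->9, 42->10
Step 2: Rank sum for X: R1 = 1 + 2 + 3 + 8 = 14.
Step 3: U_X = R1 - n1(n1+1)/2 = 14 - 4*5/2 = 14 - 10 = 4.
       U_Y = n1*n2 - U_X = 24 - 4 = 20.
Step 4: No ties, so the exact null distribution of U (based on enumerating the C(10,4) = 210 equally likely rank assignments) gives the two-sided p-value.
Step 5: p-value = 0.114286; compare to alpha = 0.1. fail to reject H0.

U_X = 4, p = 0.114286, fail to reject H0 at alpha = 0.1.


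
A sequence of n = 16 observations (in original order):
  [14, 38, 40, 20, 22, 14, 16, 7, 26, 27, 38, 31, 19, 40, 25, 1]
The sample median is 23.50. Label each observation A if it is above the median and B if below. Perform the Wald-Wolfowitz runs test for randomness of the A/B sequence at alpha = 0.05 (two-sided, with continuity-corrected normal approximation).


Step 1: Compute median = 23.50; label A = above, B = below.
Labels in order: BAABBBBBAAAABAAB  (n_A = 8, n_B = 8)
Step 2: Count runs R = 7.
Step 3: Under H0 (random ordering), E[R] = 2*n_A*n_B/(n_A+n_B) + 1 = 2*8*8/16 + 1 = 9.0000.
        Var[R] = 2*n_A*n_B*(2*n_A*n_B - n_A - n_B) / ((n_A+n_B)^2 * (n_A+n_B-1)) = 14336/3840 = 3.7333.
        SD[R] = 1.9322.
Step 4: Continuity-corrected z = (R + 0.5 - E[R]) / SD[R] = (7 + 0.5 - 9.0000) / 1.9322 = -0.7763.
Step 5: Two-sided p-value via normal approximation = 2*(1 - Phi(|z|)) = 0.437558.
Step 6: alpha = 0.05. fail to reject H0.

R = 7, z = -0.7763, p = 0.437558, fail to reject H0.


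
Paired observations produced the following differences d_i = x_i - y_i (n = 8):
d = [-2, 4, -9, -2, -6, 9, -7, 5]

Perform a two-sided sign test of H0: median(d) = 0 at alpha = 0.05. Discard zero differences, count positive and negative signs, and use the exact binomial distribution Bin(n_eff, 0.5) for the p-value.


Step 1: Discard zero differences. Original n = 8; n_eff = number of nonzero differences = 8.
Nonzero differences (with sign): -2, +4, -9, -2, -6, +9, -7, +5
Step 2: Count signs: positive = 3, negative = 5.
Step 3: Under H0: P(positive) = 0.5, so the number of positives S ~ Bin(8, 0.5).
Step 4: Two-sided exact p-value = sum of Bin(8,0.5) probabilities at or below the observed probability = 0.726562.
Step 5: alpha = 0.05. fail to reject H0.

n_eff = 8, pos = 3, neg = 5, p = 0.726562, fail to reject H0.


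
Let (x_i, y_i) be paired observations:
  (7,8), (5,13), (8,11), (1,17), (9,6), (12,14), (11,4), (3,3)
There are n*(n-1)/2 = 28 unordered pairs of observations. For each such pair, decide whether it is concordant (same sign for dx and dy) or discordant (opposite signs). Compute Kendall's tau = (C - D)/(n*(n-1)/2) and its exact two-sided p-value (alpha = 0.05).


Step 1: Enumerate the 28 unordered pairs (i,j) with i<j and classify each by sign(x_j-x_i) * sign(y_j-y_i).
  (1,2):dx=-2,dy=+5->D; (1,3):dx=+1,dy=+3->C; (1,4):dx=-6,dy=+9->D; (1,5):dx=+2,dy=-2->D
  (1,6):dx=+5,dy=+6->C; (1,7):dx=+4,dy=-4->D; (1,8):dx=-4,dy=-5->C; (2,3):dx=+3,dy=-2->D
  (2,4):dx=-4,dy=+4->D; (2,5):dx=+4,dy=-7->D; (2,6):dx=+7,dy=+1->C; (2,7):dx=+6,dy=-9->D
  (2,8):dx=-2,dy=-10->C; (3,4):dx=-7,dy=+6->D; (3,5):dx=+1,dy=-5->D; (3,6):dx=+4,dy=+3->C
  (3,7):dx=+3,dy=-7->D; (3,8):dx=-5,dy=-8->C; (4,5):dx=+8,dy=-11->D; (4,6):dx=+11,dy=-3->D
  (4,7):dx=+10,dy=-13->D; (4,8):dx=+2,dy=-14->D; (5,6):dx=+3,dy=+8->C; (5,7):dx=+2,dy=-2->D
  (5,8):dx=-6,dy=-3->C; (6,7):dx=-1,dy=-10->C; (6,8):dx=-9,dy=-11->C; (7,8):dx=-8,dy=-1->C
Step 2: C = 12, D = 16, total pairs = 28.
Step 3: tau = (C - D)/(n(n-1)/2) = (12 - 16)/28 = -0.142857.
Step 4: Exact two-sided p-value (enumerate n! = 40320 permutations of y under H0): p = 0.719544.
Step 5: alpha = 0.05. fail to reject H0.

tau_b = -0.1429 (C=12, D=16), p = 0.719544, fail to reject H0.


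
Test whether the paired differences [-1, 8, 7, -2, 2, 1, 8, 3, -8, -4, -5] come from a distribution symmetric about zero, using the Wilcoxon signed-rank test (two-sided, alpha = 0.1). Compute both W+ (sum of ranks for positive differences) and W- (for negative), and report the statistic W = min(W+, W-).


Step 1: Drop any zero differences (none here) and take |d_i|.
|d| = [1, 8, 7, 2, 2, 1, 8, 3, 8, 4, 5]
Step 2: Midrank |d_i| (ties get averaged ranks).
ranks: |1|->1.5, |8|->10, |7|->8, |2|->3.5, |2|->3.5, |1|->1.5, |8|->10, |3|->5, |8|->10, |4|->6, |5|->7
Step 3: Attach original signs; sum ranks with positive sign and with negative sign.
W+ = 10 + 8 + 3.5 + 1.5 + 10 + 5 = 38
W- = 1.5 + 3.5 + 10 + 6 + 7 = 28
(Check: W+ + W- = 66 should equal n(n+1)/2 = 66.)
Step 4: Test statistic W = min(W+, W-) = 28.
Step 5: Ties in |d|, so use the tie-corrected normal approximation.
        E[W] = n(n+1)/4 = 11*12/4 = 33.
        Tie groups: |d|=1 (t=2), |d|=2 (t=2), |d|=8 (t=3); sum(t^3 - t) = 36.
        Var[W] = n(n+1)(2n+1)/24 - sum(t^3-t)/48 = 3036/24 - 36/48 = 125.75.
        z = (W - E[W]) / sqrt(Var[W]) = (28 - 33) / 11.2138 = -0.4459.
        Two-sided p = 2*Phi(z) = 0.655685.
Step 6: alpha = 0.1. fail to reject H0.

W+ = 38, W- = 28, W = min = 28, p = 0.655685, fail to reject H0.


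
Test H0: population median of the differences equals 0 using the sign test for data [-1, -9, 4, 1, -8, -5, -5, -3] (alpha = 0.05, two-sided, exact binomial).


Step 1: Discard zero differences. Original n = 8; n_eff = number of nonzero differences = 8.
Nonzero differences (with sign): -1, -9, +4, +1, -8, -5, -5, -3
Step 2: Count signs: positive = 2, negative = 6.
Step 3: Under H0: P(positive) = 0.5, so the number of positives S ~ Bin(8, 0.5).
Step 4: Two-sided exact p-value = sum of Bin(8,0.5) probabilities at or below the observed probability = 0.289062.
Step 5: alpha = 0.05. fail to reject H0.

n_eff = 8, pos = 2, neg = 6, p = 0.289062, fail to reject H0.


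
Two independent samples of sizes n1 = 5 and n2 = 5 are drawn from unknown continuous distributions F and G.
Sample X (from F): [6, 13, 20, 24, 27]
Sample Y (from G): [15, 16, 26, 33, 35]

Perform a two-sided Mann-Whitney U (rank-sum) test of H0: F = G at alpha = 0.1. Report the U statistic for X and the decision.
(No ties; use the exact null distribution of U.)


Step 1: Combine and sort all 10 observations; assign midranks.
sorted (value, group): (6,X), (13,X), (15,Y), (16,Y), (20,X), (24,X), (26,Y), (27,X), (33,Y), (35,Y)
ranks: 6->1, 13->2, 15->3, 16->4, 20->5, 24->6, 26->7, 27->8, 33->9, 35->10
Step 2: Rank sum for X: R1 = 1 + 2 + 5 + 6 + 8 = 22.
Step 3: U_X = R1 - n1(n1+1)/2 = 22 - 5*6/2 = 22 - 15 = 7.
       U_Y = n1*n2 - U_X = 25 - 7 = 18.
Step 4: No ties, so the exact null distribution of U (based on enumerating the C(10,5) = 252 equally likely rank assignments) gives the two-sided p-value.
Step 5: p-value = 0.309524; compare to alpha = 0.1. fail to reject H0.

U_X = 7, p = 0.309524, fail to reject H0 at alpha = 0.1.


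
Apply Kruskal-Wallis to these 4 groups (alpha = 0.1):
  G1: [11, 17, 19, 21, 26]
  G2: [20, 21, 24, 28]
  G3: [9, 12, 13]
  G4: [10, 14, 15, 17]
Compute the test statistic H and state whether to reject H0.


Step 1: Combine all N = 16 observations and assign midranks.
sorted (value, group, rank): (9,G3,1), (10,G4,2), (11,G1,3), (12,G3,4), (13,G3,5), (14,G4,6), (15,G4,7), (17,G1,8.5), (17,G4,8.5), (19,G1,10), (20,G2,11), (21,G1,12.5), (21,G2,12.5), (24,G2,14), (26,G1,15), (28,G2,16)
Step 2: Sum ranks within each group.
R_1 = 49 (n_1 = 5)
R_2 = 53.5 (n_2 = 4)
R_3 = 10 (n_3 = 3)
R_4 = 23.5 (n_4 = 4)
Step 3: H = 12/(N(N+1)) * sum(R_i^2/n_i) - 3(N+1)
     = 12/(16*17) * (49^2/5 + 53.5^2/4 + 10^2/3 + 23.5^2/4) - 3*17
     = 0.044118 * 1367.16 - 51
     = 9.315809.
Step 4: Ties present; correction factor C = 1 - 12/(16^3 - 16) = 0.997059. Corrected H = 9.315809 / 0.997059 = 9.343289.
Step 5: Under H0, H ~ chi^2(3); p-value = 0.025058.
Step 6: alpha = 0.1. reject H0.

H = 9.3433, df = 3, p = 0.025058, reject H0.


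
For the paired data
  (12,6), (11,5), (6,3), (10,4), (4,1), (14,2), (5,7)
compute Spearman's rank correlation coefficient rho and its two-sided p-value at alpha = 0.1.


Step 1: Rank x and y separately (midranks; no ties here).
rank(x): 12->6, 11->5, 6->3, 10->4, 4->1, 14->7, 5->2
rank(y): 6->6, 5->5, 3->3, 4->4, 1->1, 2->2, 7->7
Step 2: d_i = R_x(i) - R_y(i); compute d_i^2.
  (6-6)^2=0, (5-5)^2=0, (3-3)^2=0, (4-4)^2=0, (1-1)^2=0, (7-2)^2=25, (2-7)^2=25
sum(d^2) = 50.
Step 3: rho = 1 - 6*50 / (7*(7^2 - 1)) = 1 - 300/336 = 0.107143.
Step 4: Under H0, t = rho * sqrt((n-2)/(1-rho^2)) = 0.2410 ~ t(5).
Step 5: Two-sided p-value from the t-distribution with 5 df = 0.819151.
Step 6: alpha = 0.1. fail to reject H0.

rho = 0.1071, p = 0.819151, fail to reject H0 at alpha = 0.1.


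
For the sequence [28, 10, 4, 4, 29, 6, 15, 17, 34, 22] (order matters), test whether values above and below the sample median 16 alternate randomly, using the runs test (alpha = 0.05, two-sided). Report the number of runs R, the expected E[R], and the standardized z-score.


Step 1: Compute median = 16; label A = above, B = below.
Labels in order: ABBBABBAAA  (n_A = 5, n_B = 5)
Step 2: Count runs R = 5.
Step 3: Under H0 (random ordering), E[R] = 2*n_A*n_B/(n_A+n_B) + 1 = 2*5*5/10 + 1 = 6.0000.
        Var[R] = 2*n_A*n_B*(2*n_A*n_B - n_A - n_B) / ((n_A+n_B)^2 * (n_A+n_B-1)) = 2000/900 = 2.2222.
        SD[R] = 1.4907.
Step 4: Continuity-corrected z = (R + 0.5 - E[R]) / SD[R] = (5 + 0.5 - 6.0000) / 1.4907 = -0.3354.
Step 5: Two-sided p-value via normal approximation = 2*(1 - Phi(|z|)) = 0.737316.
Step 6: alpha = 0.05. fail to reject H0.

R = 5, z = -0.3354, p = 0.737316, fail to reject H0.


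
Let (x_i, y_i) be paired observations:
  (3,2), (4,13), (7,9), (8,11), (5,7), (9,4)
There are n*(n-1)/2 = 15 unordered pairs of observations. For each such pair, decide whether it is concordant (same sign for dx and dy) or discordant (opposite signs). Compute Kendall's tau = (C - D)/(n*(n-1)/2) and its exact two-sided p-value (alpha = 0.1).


Step 1: Enumerate the 15 unordered pairs (i,j) with i<j and classify each by sign(x_j-x_i) * sign(y_j-y_i).
  (1,2):dx=+1,dy=+11->C; (1,3):dx=+4,dy=+7->C; (1,4):dx=+5,dy=+9->C; (1,5):dx=+2,dy=+5->C
  (1,6):dx=+6,dy=+2->C; (2,3):dx=+3,dy=-4->D; (2,4):dx=+4,dy=-2->D; (2,5):dx=+1,dy=-6->D
  (2,6):dx=+5,dy=-9->D; (3,4):dx=+1,dy=+2->C; (3,5):dx=-2,dy=-2->C; (3,6):dx=+2,dy=-5->D
  (4,5):dx=-3,dy=-4->C; (4,6):dx=+1,dy=-7->D; (5,6):dx=+4,dy=-3->D
Step 2: C = 8, D = 7, total pairs = 15.
Step 3: tau = (C - D)/(n(n-1)/2) = (8 - 7)/15 = 0.066667.
Step 4: Exact two-sided p-value (enumerate n! = 720 permutations of y under H0): p = 1.000000.
Step 5: alpha = 0.1. fail to reject H0.

tau_b = 0.0667 (C=8, D=7), p = 1.000000, fail to reject H0.


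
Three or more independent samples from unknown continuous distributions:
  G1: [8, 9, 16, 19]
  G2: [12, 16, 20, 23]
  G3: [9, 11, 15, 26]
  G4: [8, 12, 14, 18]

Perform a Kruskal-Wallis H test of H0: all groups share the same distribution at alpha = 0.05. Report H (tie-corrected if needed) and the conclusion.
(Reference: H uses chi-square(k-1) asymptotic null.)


Step 1: Combine all N = 16 observations and assign midranks.
sorted (value, group, rank): (8,G1,1.5), (8,G4,1.5), (9,G1,3.5), (9,G3,3.5), (11,G3,5), (12,G2,6.5), (12,G4,6.5), (14,G4,8), (15,G3,9), (16,G1,10.5), (16,G2,10.5), (18,G4,12), (19,G1,13), (20,G2,14), (23,G2,15), (26,G3,16)
Step 2: Sum ranks within each group.
R_1 = 28.5 (n_1 = 4)
R_2 = 46 (n_2 = 4)
R_3 = 33.5 (n_3 = 4)
R_4 = 28 (n_4 = 4)
Step 3: H = 12/(N(N+1)) * sum(R_i^2/n_i) - 3(N+1)
     = 12/(16*17) * (28.5^2/4 + 46^2/4 + 33.5^2/4 + 28^2/4) - 3*17
     = 0.044118 * 1208.62 - 51
     = 2.321691.
Step 4: Ties present; correction factor C = 1 - 24/(16^3 - 16) = 0.994118. Corrected H = 2.321691 / 0.994118 = 2.335429.
Step 5: Under H0, H ~ chi^2(3); p-value = 0.505768.
Step 6: alpha = 0.05. fail to reject H0.

H = 2.3354, df = 3, p = 0.505768, fail to reject H0.


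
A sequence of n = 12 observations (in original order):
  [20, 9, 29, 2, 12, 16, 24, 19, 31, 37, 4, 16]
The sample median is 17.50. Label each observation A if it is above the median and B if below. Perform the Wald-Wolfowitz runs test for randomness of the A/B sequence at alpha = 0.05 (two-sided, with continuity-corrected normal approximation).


Step 1: Compute median = 17.50; label A = above, B = below.
Labels in order: ABABBBAAAABB  (n_A = 6, n_B = 6)
Step 2: Count runs R = 6.
Step 3: Under H0 (random ordering), E[R] = 2*n_A*n_B/(n_A+n_B) + 1 = 2*6*6/12 + 1 = 7.0000.
        Var[R] = 2*n_A*n_B*(2*n_A*n_B - n_A - n_B) / ((n_A+n_B)^2 * (n_A+n_B-1)) = 4320/1584 = 2.7273.
        SD[R] = 1.6514.
Step 4: Continuity-corrected z = (R + 0.5 - E[R]) / SD[R] = (6 + 0.5 - 7.0000) / 1.6514 = -0.3028.
Step 5: Two-sided p-value via normal approximation = 2*(1 - Phi(|z|)) = 0.762069.
Step 6: alpha = 0.05. fail to reject H0.

R = 6, z = -0.3028, p = 0.762069, fail to reject H0.


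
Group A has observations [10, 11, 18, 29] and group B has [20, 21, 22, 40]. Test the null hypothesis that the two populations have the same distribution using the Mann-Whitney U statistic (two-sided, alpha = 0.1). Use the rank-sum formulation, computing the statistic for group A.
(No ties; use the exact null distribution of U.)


Step 1: Combine and sort all 8 observations; assign midranks.
sorted (value, group): (10,X), (11,X), (18,X), (20,Y), (21,Y), (22,Y), (29,X), (40,Y)
ranks: 10->1, 11->2, 18->3, 20->4, 21->5, 22->6, 29->7, 40->8
Step 2: Rank sum for X: R1 = 1 + 2 + 3 + 7 = 13.
Step 3: U_X = R1 - n1(n1+1)/2 = 13 - 4*5/2 = 13 - 10 = 3.
       U_Y = n1*n2 - U_X = 16 - 3 = 13.
Step 4: No ties, so the exact null distribution of U (based on enumerating the C(8,4) = 70 equally likely rank assignments) gives the two-sided p-value.
Step 5: p-value = 0.200000; compare to alpha = 0.1. fail to reject H0.

U_X = 3, p = 0.200000, fail to reject H0 at alpha = 0.1.


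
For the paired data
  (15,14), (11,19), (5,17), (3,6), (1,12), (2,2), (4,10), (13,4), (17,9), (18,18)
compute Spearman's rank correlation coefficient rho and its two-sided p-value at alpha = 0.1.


Step 1: Rank x and y separately (midranks; no ties here).
rank(x): 15->8, 11->6, 5->5, 3->3, 1->1, 2->2, 4->4, 13->7, 17->9, 18->10
rank(y): 14->7, 19->10, 17->8, 6->3, 12->6, 2->1, 10->5, 4->2, 9->4, 18->9
Step 2: d_i = R_x(i) - R_y(i); compute d_i^2.
  (8-7)^2=1, (6-10)^2=16, (5-8)^2=9, (3-3)^2=0, (1-6)^2=25, (2-1)^2=1, (4-5)^2=1, (7-2)^2=25, (9-4)^2=25, (10-9)^2=1
sum(d^2) = 104.
Step 3: rho = 1 - 6*104 / (10*(10^2 - 1)) = 1 - 624/990 = 0.369697.
Step 4: Under H0, t = rho * sqrt((n-2)/(1-rho^2)) = 1.1254 ~ t(8).
Step 5: Two-sided p-value from the t-distribution with 8 df = 0.293050.
Step 6: alpha = 0.1. fail to reject H0.

rho = 0.3697, p = 0.293050, fail to reject H0 at alpha = 0.1.


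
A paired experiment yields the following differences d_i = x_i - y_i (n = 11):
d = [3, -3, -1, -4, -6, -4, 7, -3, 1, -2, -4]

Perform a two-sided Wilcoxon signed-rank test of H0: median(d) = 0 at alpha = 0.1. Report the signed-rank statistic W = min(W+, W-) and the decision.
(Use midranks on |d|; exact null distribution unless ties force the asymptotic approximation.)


Step 1: Drop any zero differences (none here) and take |d_i|.
|d| = [3, 3, 1, 4, 6, 4, 7, 3, 1, 2, 4]
Step 2: Midrank |d_i| (ties get averaged ranks).
ranks: |3|->5, |3|->5, |1|->1.5, |4|->8, |6|->10, |4|->8, |7|->11, |3|->5, |1|->1.5, |2|->3, |4|->8
Step 3: Attach original signs; sum ranks with positive sign and with negative sign.
W+ = 5 + 11 + 1.5 = 17.5
W- = 5 + 1.5 + 8 + 10 + 8 + 5 + 3 + 8 = 48.5
(Check: W+ + W- = 66 should equal n(n+1)/2 = 66.)
Step 4: Test statistic W = min(W+, W-) = 17.5.
Step 5: Ties in |d|, so use the tie-corrected normal approximation.
        E[W] = n(n+1)/4 = 11*12/4 = 33.
        Tie groups: |d|=1 (t=2), |d|=3 (t=3), |d|=4 (t=3); sum(t^3 - t) = 54.
        Var[W] = n(n+1)(2n+1)/24 - sum(t^3-t)/48 = 3036/24 - 54/48 = 125.375.
        z = (W - E[W]) / sqrt(Var[W]) = (17.5 - 33) / 11.1971 = -1.3843.
        Two-sided p = 2*Phi(z) = 0.166271.
Step 6: alpha = 0.1. fail to reject H0.

W+ = 17.5, W- = 48.5, W = min = 17.5, p = 0.166271, fail to reject H0.


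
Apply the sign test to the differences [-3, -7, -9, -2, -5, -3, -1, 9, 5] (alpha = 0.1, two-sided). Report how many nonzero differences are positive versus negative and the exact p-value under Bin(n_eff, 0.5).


Step 1: Discard zero differences. Original n = 9; n_eff = number of nonzero differences = 9.
Nonzero differences (with sign): -3, -7, -9, -2, -5, -3, -1, +9, +5
Step 2: Count signs: positive = 2, negative = 7.
Step 3: Under H0: P(positive) = 0.5, so the number of positives S ~ Bin(9, 0.5).
Step 4: Two-sided exact p-value = sum of Bin(9,0.5) probabilities at or below the observed probability = 0.179688.
Step 5: alpha = 0.1. fail to reject H0.

n_eff = 9, pos = 2, neg = 7, p = 0.179688, fail to reject H0.


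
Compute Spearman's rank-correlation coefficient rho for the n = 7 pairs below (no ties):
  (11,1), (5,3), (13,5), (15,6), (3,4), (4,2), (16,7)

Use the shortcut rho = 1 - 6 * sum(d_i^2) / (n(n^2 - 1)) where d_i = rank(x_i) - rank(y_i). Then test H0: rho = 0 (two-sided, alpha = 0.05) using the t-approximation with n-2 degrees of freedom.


Step 1: Rank x and y separately (midranks; no ties here).
rank(x): 11->4, 5->3, 13->5, 15->6, 3->1, 4->2, 16->7
rank(y): 1->1, 3->3, 5->5, 6->6, 4->4, 2->2, 7->7
Step 2: d_i = R_x(i) - R_y(i); compute d_i^2.
  (4-1)^2=9, (3-3)^2=0, (5-5)^2=0, (6-6)^2=0, (1-4)^2=9, (2-2)^2=0, (7-7)^2=0
sum(d^2) = 18.
Step 3: rho = 1 - 6*18 / (7*(7^2 - 1)) = 1 - 108/336 = 0.678571.
Step 4: Under H0, t = rho * sqrt((n-2)/(1-rho^2)) = 2.0657 ~ t(5).
Step 5: Two-sided p-value from the t-distribution with 5 df = 0.093750.
Step 6: alpha = 0.05. fail to reject H0.

rho = 0.6786, p = 0.093750, fail to reject H0 at alpha = 0.05.


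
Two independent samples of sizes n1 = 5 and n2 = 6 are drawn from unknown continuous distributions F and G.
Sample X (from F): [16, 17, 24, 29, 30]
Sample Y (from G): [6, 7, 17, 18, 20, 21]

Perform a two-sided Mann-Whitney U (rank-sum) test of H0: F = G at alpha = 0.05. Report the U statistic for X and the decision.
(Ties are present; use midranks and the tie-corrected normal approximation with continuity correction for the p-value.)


Step 1: Combine and sort all 11 observations; assign midranks.
sorted (value, group): (6,Y), (7,Y), (16,X), (17,X), (17,Y), (18,Y), (20,Y), (21,Y), (24,X), (29,X), (30,X)
ranks: 6->1, 7->2, 16->3, 17->4.5, 17->4.5, 18->6, 20->7, 21->8, 24->9, 29->10, 30->11
Step 2: Rank sum for X: R1 = 3 + 4.5 + 9 + 10 + 11 = 37.5.
Step 3: U_X = R1 - n1(n1+1)/2 = 37.5 - 5*6/2 = 37.5 - 15 = 22.5.
       U_Y = n1*n2 - U_X = 30 - 22.5 = 7.5.
Step 4: Ties are present, so use the tie-corrected normal approximation (with continuity correction) for the p-value.
Step 5: p-value = 0.200217; compare to alpha = 0.05. fail to reject H0.

U_X = 22.5, p = 0.200217, fail to reject H0 at alpha = 0.05.


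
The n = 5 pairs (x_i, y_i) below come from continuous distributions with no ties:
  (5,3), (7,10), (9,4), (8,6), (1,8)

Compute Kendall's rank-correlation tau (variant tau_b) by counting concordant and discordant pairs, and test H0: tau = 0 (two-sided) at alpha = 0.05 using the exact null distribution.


Step 1: Enumerate the 10 unordered pairs (i,j) with i<j and classify each by sign(x_j-x_i) * sign(y_j-y_i).
  (1,2):dx=+2,dy=+7->C; (1,3):dx=+4,dy=+1->C; (1,4):dx=+3,dy=+3->C; (1,5):dx=-4,dy=+5->D
  (2,3):dx=+2,dy=-6->D; (2,4):dx=+1,dy=-4->D; (2,5):dx=-6,dy=-2->C; (3,4):dx=-1,dy=+2->D
  (3,5):dx=-8,dy=+4->D; (4,5):dx=-7,dy=+2->D
Step 2: C = 4, D = 6, total pairs = 10.
Step 3: tau = (C - D)/(n(n-1)/2) = (4 - 6)/10 = -0.200000.
Step 4: Exact two-sided p-value (enumerate n! = 120 permutations of y under H0): p = 0.816667.
Step 5: alpha = 0.05. fail to reject H0.

tau_b = -0.2000 (C=4, D=6), p = 0.816667, fail to reject H0.


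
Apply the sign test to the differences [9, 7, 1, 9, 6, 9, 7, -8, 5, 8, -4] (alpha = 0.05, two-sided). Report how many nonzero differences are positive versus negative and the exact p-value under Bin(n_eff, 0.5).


Step 1: Discard zero differences. Original n = 11; n_eff = number of nonzero differences = 11.
Nonzero differences (with sign): +9, +7, +1, +9, +6, +9, +7, -8, +5, +8, -4
Step 2: Count signs: positive = 9, negative = 2.
Step 3: Under H0: P(positive) = 0.5, so the number of positives S ~ Bin(11, 0.5).
Step 4: Two-sided exact p-value = sum of Bin(11,0.5) probabilities at or below the observed probability = 0.065430.
Step 5: alpha = 0.05. fail to reject H0.

n_eff = 11, pos = 9, neg = 2, p = 0.065430, fail to reject H0.


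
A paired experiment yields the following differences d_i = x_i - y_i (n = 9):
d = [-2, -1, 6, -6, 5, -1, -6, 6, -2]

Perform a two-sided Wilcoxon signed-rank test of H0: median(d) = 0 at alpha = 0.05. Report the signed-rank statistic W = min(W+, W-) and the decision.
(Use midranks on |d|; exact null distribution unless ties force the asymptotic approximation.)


Step 1: Drop any zero differences (none here) and take |d_i|.
|d| = [2, 1, 6, 6, 5, 1, 6, 6, 2]
Step 2: Midrank |d_i| (ties get averaged ranks).
ranks: |2|->3.5, |1|->1.5, |6|->7.5, |6|->7.5, |5|->5, |1|->1.5, |6|->7.5, |6|->7.5, |2|->3.5
Step 3: Attach original signs; sum ranks with positive sign and with negative sign.
W+ = 7.5 + 5 + 7.5 = 20
W- = 3.5 + 1.5 + 7.5 + 1.5 + 7.5 + 3.5 = 25
(Check: W+ + W- = 45 should equal n(n+1)/2 = 45.)
Step 4: Test statistic W = min(W+, W-) = 20.
Step 5: Ties in |d|, so use the tie-corrected normal approximation.
        E[W] = n(n+1)/4 = 9*10/4 = 22.5.
        Tie groups: |d|=1 (t=2), |d|=2 (t=2), |d|=6 (t=4); sum(t^3 - t) = 72.
        Var[W] = n(n+1)(2n+1)/24 - sum(t^3-t)/48 = 1710/24 - 72/48 = 69.75.
        z = (W - E[W]) / sqrt(Var[W]) = (20 - 22.5) / 8.3516 = -0.2993.
        Two-sided p = 2*Phi(z) = 0.764679.
Step 6: alpha = 0.05. fail to reject H0.

W+ = 20, W- = 25, W = min = 20, p = 0.764679, fail to reject H0.


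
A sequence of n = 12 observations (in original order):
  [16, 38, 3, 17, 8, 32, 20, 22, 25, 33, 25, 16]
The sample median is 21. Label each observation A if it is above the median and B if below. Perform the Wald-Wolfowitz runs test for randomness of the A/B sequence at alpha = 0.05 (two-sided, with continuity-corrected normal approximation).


Step 1: Compute median = 21; label A = above, B = below.
Labels in order: BABBBABAAAAB  (n_A = 6, n_B = 6)
Step 2: Count runs R = 7.
Step 3: Under H0 (random ordering), E[R] = 2*n_A*n_B/(n_A+n_B) + 1 = 2*6*6/12 + 1 = 7.0000.
        Var[R] = 2*n_A*n_B*(2*n_A*n_B - n_A - n_B) / ((n_A+n_B)^2 * (n_A+n_B-1)) = 4320/1584 = 2.7273.
        SD[R] = 1.6514.
Step 4: R = E[R], so z = 0 with no continuity correction.
Step 5: Two-sided p-value via normal approximation = 2*(1 - Phi(|z|)) = 1.000000.
Step 6: alpha = 0.05. fail to reject H0.

R = 7, z = 0.0000, p = 1.000000, fail to reject H0.


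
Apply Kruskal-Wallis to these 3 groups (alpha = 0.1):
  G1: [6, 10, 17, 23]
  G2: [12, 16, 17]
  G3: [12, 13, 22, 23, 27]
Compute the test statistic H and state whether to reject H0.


Step 1: Combine all N = 12 observations and assign midranks.
sorted (value, group, rank): (6,G1,1), (10,G1,2), (12,G2,3.5), (12,G3,3.5), (13,G3,5), (16,G2,6), (17,G1,7.5), (17,G2,7.5), (22,G3,9), (23,G1,10.5), (23,G3,10.5), (27,G3,12)
Step 2: Sum ranks within each group.
R_1 = 21 (n_1 = 4)
R_2 = 17 (n_2 = 3)
R_3 = 40 (n_3 = 5)
Step 3: H = 12/(N(N+1)) * sum(R_i^2/n_i) - 3(N+1)
     = 12/(12*13) * (21^2/4 + 17^2/3 + 40^2/5) - 3*13
     = 0.076923 * 526.583 - 39
     = 1.506410.
Step 4: Ties present; correction factor C = 1 - 18/(12^3 - 12) = 0.989510. Corrected H = 1.506410 / 0.989510 = 1.522379.
Step 5: Under H0, H ~ chi^2(2); p-value = 0.467110.
Step 6: alpha = 0.1. fail to reject H0.

H = 1.5224, df = 2, p = 0.467110, fail to reject H0.


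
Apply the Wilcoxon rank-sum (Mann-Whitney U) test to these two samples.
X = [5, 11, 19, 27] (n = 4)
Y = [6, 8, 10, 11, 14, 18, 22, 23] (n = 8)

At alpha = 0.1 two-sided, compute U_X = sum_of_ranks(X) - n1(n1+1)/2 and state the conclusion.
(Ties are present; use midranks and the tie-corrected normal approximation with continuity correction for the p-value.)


Step 1: Combine and sort all 12 observations; assign midranks.
sorted (value, group): (5,X), (6,Y), (8,Y), (10,Y), (11,X), (11,Y), (14,Y), (18,Y), (19,X), (22,Y), (23,Y), (27,X)
ranks: 5->1, 6->2, 8->3, 10->4, 11->5.5, 11->5.5, 14->7, 18->8, 19->9, 22->10, 23->11, 27->12
Step 2: Rank sum for X: R1 = 1 + 5.5 + 9 + 12 = 27.5.
Step 3: U_X = R1 - n1(n1+1)/2 = 27.5 - 4*5/2 = 27.5 - 10 = 17.5.
       U_Y = n1*n2 - U_X = 32 - 17.5 = 14.5.
Step 4: Ties are present, so use the tie-corrected normal approximation (with continuity correction) for the p-value.
Step 5: p-value = 0.864901; compare to alpha = 0.1. fail to reject H0.

U_X = 17.5, p = 0.864901, fail to reject H0 at alpha = 0.1.


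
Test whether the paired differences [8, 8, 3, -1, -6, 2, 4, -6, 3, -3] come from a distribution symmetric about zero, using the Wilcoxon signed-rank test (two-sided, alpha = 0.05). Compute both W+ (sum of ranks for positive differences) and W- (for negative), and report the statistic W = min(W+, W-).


Step 1: Drop any zero differences (none here) and take |d_i|.
|d| = [8, 8, 3, 1, 6, 2, 4, 6, 3, 3]
Step 2: Midrank |d_i| (ties get averaged ranks).
ranks: |8|->9.5, |8|->9.5, |3|->4, |1|->1, |6|->7.5, |2|->2, |4|->6, |6|->7.5, |3|->4, |3|->4
Step 3: Attach original signs; sum ranks with positive sign and with negative sign.
W+ = 9.5 + 9.5 + 4 + 2 + 6 + 4 = 35
W- = 1 + 7.5 + 7.5 + 4 = 20
(Check: W+ + W- = 55 should equal n(n+1)/2 = 55.)
Step 4: Test statistic W = min(W+, W-) = 20.
Step 5: Ties in |d|, so use the tie-corrected normal approximation.
        E[W] = n(n+1)/4 = 10*11/4 = 27.5.
        Tie groups: |d|=3 (t=3), |d|=6 (t=2), |d|=8 (t=2); sum(t^3 - t) = 36.
        Var[W] = n(n+1)(2n+1)/24 - sum(t^3-t)/48 = 2310/24 - 36/48 = 95.5.
        z = (W - E[W]) / sqrt(Var[W]) = (20 - 27.5) / 9.7724 = -0.7675.
        Two-sided p = 2*Phi(z) = 0.442804.
Step 6: alpha = 0.05. fail to reject H0.

W+ = 35, W- = 20, W = min = 20, p = 0.442804, fail to reject H0.


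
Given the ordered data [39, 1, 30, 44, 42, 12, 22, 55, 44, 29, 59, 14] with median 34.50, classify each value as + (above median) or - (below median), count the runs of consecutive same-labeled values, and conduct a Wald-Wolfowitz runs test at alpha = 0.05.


Step 1: Compute median = 34.50; label A = above, B = below.
Labels in order: ABBAABBAABAB  (n_A = 6, n_B = 6)
Step 2: Count runs R = 8.
Step 3: Under H0 (random ordering), E[R] = 2*n_A*n_B/(n_A+n_B) + 1 = 2*6*6/12 + 1 = 7.0000.
        Var[R] = 2*n_A*n_B*(2*n_A*n_B - n_A - n_B) / ((n_A+n_B)^2 * (n_A+n_B-1)) = 4320/1584 = 2.7273.
        SD[R] = 1.6514.
Step 4: Continuity-corrected z = (R - 0.5 - E[R]) / SD[R] = (8 - 0.5 - 7.0000) / 1.6514 = 0.3028.
Step 5: Two-sided p-value via normal approximation = 2*(1 - Phi(|z|)) = 0.762069.
Step 6: alpha = 0.05. fail to reject H0.

R = 8, z = 0.3028, p = 0.762069, fail to reject H0.


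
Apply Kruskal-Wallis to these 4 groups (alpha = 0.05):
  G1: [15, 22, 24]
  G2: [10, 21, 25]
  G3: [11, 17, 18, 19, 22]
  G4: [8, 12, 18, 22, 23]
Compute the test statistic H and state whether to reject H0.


Step 1: Combine all N = 16 observations and assign midranks.
sorted (value, group, rank): (8,G4,1), (10,G2,2), (11,G3,3), (12,G4,4), (15,G1,5), (17,G3,6), (18,G3,7.5), (18,G4,7.5), (19,G3,9), (21,G2,10), (22,G1,12), (22,G3,12), (22,G4,12), (23,G4,14), (24,G1,15), (25,G2,16)
Step 2: Sum ranks within each group.
R_1 = 32 (n_1 = 3)
R_2 = 28 (n_2 = 3)
R_3 = 37.5 (n_3 = 5)
R_4 = 38.5 (n_4 = 5)
Step 3: H = 12/(N(N+1)) * sum(R_i^2/n_i) - 3(N+1)
     = 12/(16*17) * (32^2/3 + 28^2/3 + 37.5^2/5 + 38.5^2/5) - 3*17
     = 0.044118 * 1180.37 - 51
     = 1.075000.
Step 4: Ties present; correction factor C = 1 - 30/(16^3 - 16) = 0.992647. Corrected H = 1.075000 / 0.992647 = 1.082963.
Step 5: Under H0, H ~ chi^2(3); p-value = 0.781188.
Step 6: alpha = 0.05. fail to reject H0.

H = 1.0830, df = 3, p = 0.781188, fail to reject H0.


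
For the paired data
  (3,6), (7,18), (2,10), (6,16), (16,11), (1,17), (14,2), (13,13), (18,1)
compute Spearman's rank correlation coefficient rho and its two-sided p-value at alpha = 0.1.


Step 1: Rank x and y separately (midranks; no ties here).
rank(x): 3->3, 7->5, 2->2, 6->4, 16->8, 1->1, 14->7, 13->6, 18->9
rank(y): 6->3, 18->9, 10->4, 16->7, 11->5, 17->8, 2->2, 13->6, 1->1
Step 2: d_i = R_x(i) - R_y(i); compute d_i^2.
  (3-3)^2=0, (5-9)^2=16, (2-4)^2=4, (4-7)^2=9, (8-5)^2=9, (1-8)^2=49, (7-2)^2=25, (6-6)^2=0, (9-1)^2=64
sum(d^2) = 176.
Step 3: rho = 1 - 6*176 / (9*(9^2 - 1)) = 1 - 1056/720 = -0.466667.
Step 4: Under H0, t = rho * sqrt((n-2)/(1-rho^2)) = -1.3960 ~ t(7).
Step 5: Two-sided p-value from the t-distribution with 7 df = 0.205386.
Step 6: alpha = 0.1. fail to reject H0.

rho = -0.4667, p = 0.205386, fail to reject H0 at alpha = 0.1.


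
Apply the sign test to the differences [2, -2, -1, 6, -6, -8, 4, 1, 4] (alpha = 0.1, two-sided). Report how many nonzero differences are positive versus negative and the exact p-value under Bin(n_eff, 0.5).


Step 1: Discard zero differences. Original n = 9; n_eff = number of nonzero differences = 9.
Nonzero differences (with sign): +2, -2, -1, +6, -6, -8, +4, +1, +4
Step 2: Count signs: positive = 5, negative = 4.
Step 3: Under H0: P(positive) = 0.5, so the number of positives S ~ Bin(9, 0.5).
Step 4: Two-sided exact p-value = sum of Bin(9,0.5) probabilities at or below the observed probability = 1.000000.
Step 5: alpha = 0.1. fail to reject H0.

n_eff = 9, pos = 5, neg = 4, p = 1.000000, fail to reject H0.


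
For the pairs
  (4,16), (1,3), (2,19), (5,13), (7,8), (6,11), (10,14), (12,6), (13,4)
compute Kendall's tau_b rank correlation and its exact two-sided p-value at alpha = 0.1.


Step 1: Enumerate the 36 unordered pairs (i,j) with i<j and classify each by sign(x_j-x_i) * sign(y_j-y_i).
  (1,2):dx=-3,dy=-13->C; (1,3):dx=-2,dy=+3->D; (1,4):dx=+1,dy=-3->D; (1,5):dx=+3,dy=-8->D
  (1,6):dx=+2,dy=-5->D; (1,7):dx=+6,dy=-2->D; (1,8):dx=+8,dy=-10->D; (1,9):dx=+9,dy=-12->D
  (2,3):dx=+1,dy=+16->C; (2,4):dx=+4,dy=+10->C; (2,5):dx=+6,dy=+5->C; (2,6):dx=+5,dy=+8->C
  (2,7):dx=+9,dy=+11->C; (2,8):dx=+11,dy=+3->C; (2,9):dx=+12,dy=+1->C; (3,4):dx=+3,dy=-6->D
  (3,5):dx=+5,dy=-11->D; (3,6):dx=+4,dy=-8->D; (3,7):dx=+8,dy=-5->D; (3,8):dx=+10,dy=-13->D
  (3,9):dx=+11,dy=-15->D; (4,5):dx=+2,dy=-5->D; (4,6):dx=+1,dy=-2->D; (4,7):dx=+5,dy=+1->C
  (4,8):dx=+7,dy=-7->D; (4,9):dx=+8,dy=-9->D; (5,6):dx=-1,dy=+3->D; (5,7):dx=+3,dy=+6->C
  (5,8):dx=+5,dy=-2->D; (5,9):dx=+6,dy=-4->D; (6,7):dx=+4,dy=+3->C; (6,8):dx=+6,dy=-5->D
  (6,9):dx=+7,dy=-7->D; (7,8):dx=+2,dy=-8->D; (7,9):dx=+3,dy=-10->D; (8,9):dx=+1,dy=-2->D
Step 2: C = 11, D = 25, total pairs = 36.
Step 3: tau = (C - D)/(n(n-1)/2) = (11 - 25)/36 = -0.388889.
Step 4: Exact two-sided p-value (enumerate n! = 362880 permutations of y under H0): p = 0.180181.
Step 5: alpha = 0.1. fail to reject H0.

tau_b = -0.3889 (C=11, D=25), p = 0.180181, fail to reject H0.
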